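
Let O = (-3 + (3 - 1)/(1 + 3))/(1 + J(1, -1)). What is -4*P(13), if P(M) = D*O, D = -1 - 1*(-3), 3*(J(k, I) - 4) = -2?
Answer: 60/13 ≈ 4.6154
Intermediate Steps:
J(k, I) = 10/3 (J(k, I) = 4 + (1/3)*(-2) = 4 - 2/3 = 10/3)
D = 2 (D = -1 + 3 = 2)
O = -15/26 (O = (-3 + (3 - 1)/(1 + 3))/(1 + 10/3) = (-3 + 2/4)/(13/3) = (-3 + 2*(1/4))*(3/13) = (-3 + 1/2)*(3/13) = -5/2*3/13 = -15/26 ≈ -0.57692)
P(M) = -15/13 (P(M) = 2*(-15/26) = -15/13)
-4*P(13) = -4*(-15/13) = 60/13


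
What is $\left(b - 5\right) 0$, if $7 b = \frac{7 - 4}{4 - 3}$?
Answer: $0$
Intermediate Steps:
$b = \frac{3}{7}$ ($b = \frac{\left(7 - 4\right) \frac{1}{4 - 3}}{7} = \frac{3 \cdot 1^{-1}}{7} = \frac{3 \cdot 1}{7} = \frac{1}{7} \cdot 3 = \frac{3}{7} \approx 0.42857$)
$\left(b - 5\right) 0 = \left(\frac{3}{7} - 5\right) 0 = \left(- \frac{32}{7}\right) 0 = 0$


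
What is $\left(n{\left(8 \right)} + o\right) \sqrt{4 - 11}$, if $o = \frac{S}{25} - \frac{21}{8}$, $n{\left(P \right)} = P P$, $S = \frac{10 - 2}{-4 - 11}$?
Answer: $\frac{184061 i \sqrt{7}}{3000} \approx 162.33 i$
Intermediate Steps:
$S = - \frac{8}{15}$ ($S = \frac{8}{-15} = 8 \left(- \frac{1}{15}\right) = - \frac{8}{15} \approx -0.53333$)
$n{\left(P \right)} = P^{2}$
$o = - \frac{7939}{3000}$ ($o = - \frac{8}{15 \cdot 25} - \frac{21}{8} = \left(- \frac{8}{15}\right) \frac{1}{25} - \frac{21}{8} = - \frac{8}{375} - \frac{21}{8} = - \frac{7939}{3000} \approx -2.6463$)
$\left(n{\left(8 \right)} + o\right) \sqrt{4 - 11} = \left(8^{2} - \frac{7939}{3000}\right) \sqrt{4 - 11} = \left(64 - \frac{7939}{3000}\right) \sqrt{-7} = \frac{184061 i \sqrt{7}}{3000}$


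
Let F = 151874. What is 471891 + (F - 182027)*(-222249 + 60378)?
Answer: 4881368154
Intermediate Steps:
471891 + (F - 182027)*(-222249 + 60378) = 471891 + (151874 - 182027)*(-222249 + 60378) = 471891 - 30153*(-161871) = 471891 + 4880896263 = 4881368154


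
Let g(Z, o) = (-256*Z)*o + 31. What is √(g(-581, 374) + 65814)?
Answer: √55693109 ≈ 7462.8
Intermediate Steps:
g(Z, o) = 31 - 256*Z*o (g(Z, o) = -256*Z*o + 31 = 31 - 256*Z*o)
√(g(-581, 374) + 65814) = √((31 - 256*(-581)*374) + 65814) = √((31 + 55627264) + 65814) = √(55627295 + 65814) = √55693109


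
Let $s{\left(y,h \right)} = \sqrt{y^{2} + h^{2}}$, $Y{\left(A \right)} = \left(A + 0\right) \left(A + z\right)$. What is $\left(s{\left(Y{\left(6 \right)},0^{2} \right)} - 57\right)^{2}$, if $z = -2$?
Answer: $1089$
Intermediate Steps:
$Y{\left(A \right)} = A \left(-2 + A\right)$ ($Y{\left(A \right)} = \left(A + 0\right) \left(A - 2\right) = A \left(-2 + A\right)$)
$s{\left(y,h \right)} = \sqrt{h^{2} + y^{2}}$
$\left(s{\left(Y{\left(6 \right)},0^{2} \right)} - 57\right)^{2} = \left(\sqrt{\left(0^{2}\right)^{2} + \left(6 \left(-2 + 6\right)\right)^{2}} - 57\right)^{2} = \left(\sqrt{0^{2} + \left(6 \cdot 4\right)^{2}} - 57\right)^{2} = \left(\sqrt{0 + 24^{2}} - 57\right)^{2} = \left(\sqrt{0 + 576} - 57\right)^{2} = \left(\sqrt{576} - 57\right)^{2} = \left(24 - 57\right)^{2} = \left(-33\right)^{2} = 1089$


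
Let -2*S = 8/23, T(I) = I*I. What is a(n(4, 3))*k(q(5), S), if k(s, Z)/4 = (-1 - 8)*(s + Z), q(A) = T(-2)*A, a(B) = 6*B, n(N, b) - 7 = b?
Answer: -984960/23 ≈ -42824.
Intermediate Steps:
T(I) = I**2
n(N, b) = 7 + b
q(A) = 4*A (q(A) = (-2)**2*A = 4*A)
S = -4/23 ≈ -0.17391
k(s, Z) = -36*Z - 36*s (k(s, Z) = 4*((-1 - 8)*(s + Z)) = 4*(-9*(Z + s)) = 4*(-9*Z - 9*s) = -36*Z - 36*s)
a(n(4, 3))*k(q(5), S) = (6*(7 + 3))*(-36*(-4/23) - 144*5) = (6*10)*(144/23 - 36*20) = 60*(144/23 - 720) = 60*(-16416/23) = -984960/23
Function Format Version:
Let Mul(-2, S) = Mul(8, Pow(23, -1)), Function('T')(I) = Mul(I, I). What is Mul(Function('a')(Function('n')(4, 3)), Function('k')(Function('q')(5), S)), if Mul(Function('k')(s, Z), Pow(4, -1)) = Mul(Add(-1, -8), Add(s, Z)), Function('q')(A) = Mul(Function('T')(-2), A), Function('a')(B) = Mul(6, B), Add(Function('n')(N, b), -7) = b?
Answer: Rational(-984960, 23) ≈ -42824.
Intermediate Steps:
Function('T')(I) = Pow(I, 2)
Function('n')(N, b) = Add(7, b)
Function('q')(A) = Mul(4, A) (Function('q')(A) = Mul(Pow(-2, 2), A) = Mul(4, A))
S = Rational(-4, 23) (S = Mul(Rational(-1, 2), Mul(8, Pow(23, -1))) = Mul(Rational(-1, 2), Mul(8, Rational(1, 23))) = Mul(Rational(-1, 2), Rational(8, 23)) = Rational(-4, 23) ≈ -0.17391)
Function('k')(s, Z) = Add(Mul(-36, Z), Mul(-36, s)) (Function('k')(s, Z) = Mul(4, Mul(Add(-1, -8), Add(s, Z))) = Mul(4, Mul(-9, Add(Z, s))) = Mul(4, Add(Mul(-9, Z), Mul(-9, s))) = Add(Mul(-36, Z), Mul(-36, s)))
Mul(Function('a')(Function('n')(4, 3)), Function('k')(Function('q')(5), S)) = Mul(Mul(6, Add(7, 3)), Add(Mul(-36, Rational(-4, 23)), Mul(-36, Mul(4, 5)))) = Mul(Mul(6, 10), Add(Rational(144, 23), Mul(-36, 20))) = Mul(60, Add(Rational(144, 23), -720)) = Mul(60, Rational(-16416, 23)) = Rational(-984960, 23)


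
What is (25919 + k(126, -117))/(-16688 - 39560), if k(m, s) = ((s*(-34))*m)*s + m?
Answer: 58617631/56248 ≈ 1042.1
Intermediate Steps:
k(m, s) = m - 34*m*s**2 (k(m, s) = ((-34*s)*m)*s + m = (-34*m*s)*s + m = -34*m*s**2 + m = m - 34*m*s**2)
(25919 + k(126, -117))/(-16688 - 39560) = (25919 + 126*(1 - 34*(-117)**2))/(-16688 - 39560) = (25919 + 126*(1 - 34*13689))/(-56248) = (25919 + 126*(1 - 465426))*(-1/56248) = (25919 + 126*(-465425))*(-1/56248) = (25919 - 58643550)*(-1/56248) = -58617631*(-1/56248) = 58617631/56248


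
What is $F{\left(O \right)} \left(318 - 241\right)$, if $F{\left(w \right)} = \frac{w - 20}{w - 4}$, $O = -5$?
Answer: $\frac{1925}{9} \approx 213.89$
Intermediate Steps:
$F{\left(w \right)} = \frac{-20 + w}{-4 + w}$
$F{\left(O \right)} \left(318 - 241\right) = \frac{-20 - 5}{-4 - 5} \left(318 - 241\right) = \frac{1}{-9} \left(-25\right) 77 = \left(- \frac{1}{9}\right) \left(-25\right) 77 = \frac{25}{9} \cdot 77 = \frac{1925}{9}$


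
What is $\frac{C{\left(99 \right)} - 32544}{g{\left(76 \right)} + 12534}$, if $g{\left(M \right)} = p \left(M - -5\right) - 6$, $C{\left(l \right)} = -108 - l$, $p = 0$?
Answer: $- \frac{1213}{464} \approx -2.6142$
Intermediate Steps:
$g{\left(M \right)} = -6$ ($g{\left(M \right)} = 0 \left(M - -5\right) - 6 = 0 \left(M + 5\right) - 6 = 0 \left(5 + M\right) - 6 = 0 - 6 = -6$)
$\frac{C{\left(99 \right)} - 32544}{g{\left(76 \right)} + 12534} = \frac{\left(-108 - 99\right) - 32544}{-6 + 12534} = \frac{\left(-108 - 99\right) - 32544}{12528} = \left(-207 - 32544\right) \frac{1}{12528} = \left(-32751\right) \frac{1}{12528} = - \frac{1213}{464}$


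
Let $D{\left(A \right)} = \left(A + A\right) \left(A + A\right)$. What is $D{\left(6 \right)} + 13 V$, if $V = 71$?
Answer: $1067$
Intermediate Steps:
$D{\left(A \right)} = 4 A^{2}$ ($D{\left(A \right)} = 2 A 2 A = 4 A^{2}$)
$D{\left(6 \right)} + 13 V = 4 \cdot 6^{2} + 13 \cdot 71 = 4 \cdot 36 + 923 = 144 + 923 = 1067$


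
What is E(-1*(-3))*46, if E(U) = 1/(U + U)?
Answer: 23/3 ≈ 7.6667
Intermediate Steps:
E(U) = 1/(2*U)
E(-1*(-3))*46 = (1/(2*((-1*(-3)))))*46 = ((½)/3)*46 = ((½)*(⅓))*46 = (⅙)*46 = 23/3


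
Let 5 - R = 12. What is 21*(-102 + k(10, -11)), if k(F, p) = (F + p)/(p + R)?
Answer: -12845/6 ≈ -2140.8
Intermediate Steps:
R = -7 (R = 5 - 1*12 = 5 - 12 = -7)
k(F, p) = (F + p)/(-7 + p) (k(F, p) = (F + p)/(p - 7) = (F + p)/(-7 + p))
21*(-102 + k(10, -11)) = 21*(-102 + (10 - 11)/(-7 - 11)) = 21*(-102 - 1/(-18)) = 21*(-102 - 1/18*(-1)) = 21*(-102 + 1/18) = 21*(-1835/18) = -12845/6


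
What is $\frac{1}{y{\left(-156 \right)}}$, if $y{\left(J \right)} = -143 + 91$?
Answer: $- \frac{1}{52} \approx -0.019231$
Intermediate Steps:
$y{\left(J \right)} = -52$
$\frac{1}{y{\left(-156 \right)}} = \frac{1}{-52} = - \frac{1}{52}$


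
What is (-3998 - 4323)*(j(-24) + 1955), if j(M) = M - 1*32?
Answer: -15801579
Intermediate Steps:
j(M) = -32 + M (j(M) = M - 32 = -32 + M)
(-3998 - 4323)*(j(-24) + 1955) = (-3998 - 4323)*((-32 - 24) + 1955) = -8321*(-56 + 1955) = -8321*1899 = -15801579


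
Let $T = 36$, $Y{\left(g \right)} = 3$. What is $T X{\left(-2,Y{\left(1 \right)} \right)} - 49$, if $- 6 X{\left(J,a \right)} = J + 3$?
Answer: $-55$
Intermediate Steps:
$X{\left(J,a \right)} = - \frac{1}{2} - \frac{J}{6}$ ($X{\left(J,a \right)} = - \frac{J + 3}{6} = - \frac{3 + J}{6} = - \frac{1}{2} - \frac{J}{6}$)
$T X{\left(-2,Y{\left(1 \right)} \right)} - 49 = 36 \left(- \frac{1}{2} - - \frac{1}{3}\right) - 49 = 36 \left(- \frac{1}{2} + \frac{1}{3}\right) - 49 = 36 \left(- \frac{1}{6}\right) - 49 = -6 - 49 = -55$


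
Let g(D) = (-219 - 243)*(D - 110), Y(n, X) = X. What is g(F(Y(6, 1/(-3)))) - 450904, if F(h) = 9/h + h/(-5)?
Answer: -1938204/5 ≈ -3.8764e+5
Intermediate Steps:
F(h) = 9/h - h/5 (F(h) = 9/h + h*(-1/5) = 9/h - h/5)
g(D) = 50820 - 462*D (g(D) = -462*(-110 + D) = 50820 - 462*D)
g(F(Y(6, 1/(-3)))) - 450904 = (50820 - 462*(9/((1/(-3))) - 1/(5*(-3)))) - 450904 = (50820 - 462*(9/((1*(-1/3))) - (-1)/(5*3))) - 450904 = (50820 - 462*(9/(-1/3) - 1/5*(-1/3))) - 450904 = (50820 - 462*(9*(-3) + 1/15)) - 450904 = (50820 - 462*(-27 + 1/15)) - 450904 = (50820 - 462*(-404/15)) - 450904 = (50820 + 62216/5) - 450904 = 316316/5 - 450904 = -1938204/5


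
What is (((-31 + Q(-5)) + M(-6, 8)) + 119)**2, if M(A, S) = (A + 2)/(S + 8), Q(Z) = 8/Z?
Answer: 2968729/400 ≈ 7421.8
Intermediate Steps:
M(A, S) = (2 + A)/(8 + S)
(((-31 + Q(-5)) + M(-6, 8)) + 119)**2 = (((-31 + 8/(-5)) + (2 - 6)/(8 + 8)) + 119)**2 = (((-31 + 8*(-1/5)) - 4/16) + 119)**2 = (((-31 - 8/5) + (1/16)*(-4)) + 119)**2 = ((-163/5 - 1/4) + 119)**2 = (-657/20 + 119)**2 = (1723/20)**2 = 2968729/400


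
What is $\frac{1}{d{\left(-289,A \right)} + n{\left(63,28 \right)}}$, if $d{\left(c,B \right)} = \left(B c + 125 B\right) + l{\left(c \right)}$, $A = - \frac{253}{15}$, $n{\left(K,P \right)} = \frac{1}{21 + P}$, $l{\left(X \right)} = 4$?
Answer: $\frac{735}{2036063} \approx 0.00036099$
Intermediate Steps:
$A = - \frac{253}{15}$ ($A = \left(-253\right) \frac{1}{15} = - \frac{253}{15} \approx -16.867$)
$d{\left(c,B \right)} = 4 + 125 B + B c$ ($d{\left(c,B \right)} = \left(B c + 125 B\right) + 4 = \left(125 B + B c\right) + 4 = 4 + 125 B + B c$)
$\frac{1}{d{\left(-289,A \right)} + n{\left(63,28 \right)}} = \frac{1}{\left(4 + 125 \left(- \frac{253}{15}\right) - - \frac{73117}{15}\right) + \frac{1}{21 + 28}} = \frac{1}{\left(4 - \frac{6325}{3} + \frac{73117}{15}\right) + \frac{1}{49}} = \frac{1}{\frac{41552}{15} + \frac{1}{49}} = \frac{1}{\frac{2036063}{735}} = \frac{735}{2036063}$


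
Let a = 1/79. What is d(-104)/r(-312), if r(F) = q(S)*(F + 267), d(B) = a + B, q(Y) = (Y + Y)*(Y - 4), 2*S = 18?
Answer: 1643/63990 ≈ 0.025676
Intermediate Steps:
S = 9 (S = (1/2)*18 = 9)
a = 1/79 ≈ 0.012658
q(Y) = 2*Y*(-4 + Y) (q(Y) = (2*Y)*(-4 + Y) = 2*Y*(-4 + Y))
d(B) = 1/79 + B
r(F) = 24030 + 90*F (r(F) = (2*9*(-4 + 9))*(F + 267) = (2*9*5)*(267 + F) = 90*(267 + F) = 24030 + 90*F)
d(-104)/r(-312) = (1/79 - 104)/(24030 + 90*(-312)) = -8215/(79*(24030 - 28080)) = -8215/79/(-4050) = -8215/79*(-1/4050) = 1643/63990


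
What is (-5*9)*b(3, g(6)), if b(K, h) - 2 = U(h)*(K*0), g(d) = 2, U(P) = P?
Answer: -90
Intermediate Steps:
b(K, h) = 2 (b(K, h) = 2 + h*(K*0) = 2 + h*0 = 2 + 0 = 2)
(-5*9)*b(3, g(6)) = -5*9*2 = -45*2 = -90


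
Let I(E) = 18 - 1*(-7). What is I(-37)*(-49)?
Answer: -1225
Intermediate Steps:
I(E) = 25 (I(E) = 18 + 7 = 25)
I(-37)*(-49) = 25*(-49) = -1225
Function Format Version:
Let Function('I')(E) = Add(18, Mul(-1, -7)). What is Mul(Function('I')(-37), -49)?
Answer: -1225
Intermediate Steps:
Function('I')(E) = 25 (Function('I')(E) = Add(18, 7) = 25)
Mul(Function('I')(-37), -49) = Mul(25, -49) = -1225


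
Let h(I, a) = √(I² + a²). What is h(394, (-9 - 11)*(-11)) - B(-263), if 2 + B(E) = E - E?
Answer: 2 + 2*√50909 ≈ 453.26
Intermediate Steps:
B(E) = -2 (B(E) = -2 + (E - E) = -2 + 0 = -2)
h(394, (-9 - 11)*(-11)) - B(-263) = √(394² + ((-9 - 11)*(-11))²) - 1*(-2) = √(155236 + (-20*(-11))²) + 2 = √(155236 + 220²) + 2 = √(155236 + 48400) + 2 = √203636 + 2 = 2*√50909 + 2 = 2 + 2*√50909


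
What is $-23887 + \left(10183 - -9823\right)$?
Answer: $-3881$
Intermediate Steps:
$-23887 + \left(10183 - -9823\right) = -23887 + \left(10183 + 9823\right) = -23887 + 20006 = -3881$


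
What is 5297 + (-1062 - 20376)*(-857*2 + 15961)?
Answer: -305421889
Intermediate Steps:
5297 + (-1062 - 20376)*(-857*2 + 15961) = 5297 - 21438*(-1714 + 15961) = 5297 - 21438*14247 = 5297 - 305427186 = -305421889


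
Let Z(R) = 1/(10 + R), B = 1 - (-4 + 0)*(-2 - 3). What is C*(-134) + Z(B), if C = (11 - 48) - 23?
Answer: 72359/9 ≈ 8039.9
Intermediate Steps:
C = -60 (C = -37 - 23 = -60)
B = -19 (B = 1 - (-4)*(-5) = 1 - 1*20 = 1 - 20 = -19)
C*(-134) + Z(B) = -60*(-134) + 1/(10 - 19) = 8040 + 1/(-9) = 8040 - 1/9 = 72359/9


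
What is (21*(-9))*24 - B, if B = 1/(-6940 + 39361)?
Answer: -147061657/32421 ≈ -4536.0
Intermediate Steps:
B = 1/32421 ≈ 3.0844e-5
(21*(-9))*24 - B = (21*(-9))*24 - 1*1/32421 = -189*24 - 1/32421 = -4536 - 1/32421 = -147061657/32421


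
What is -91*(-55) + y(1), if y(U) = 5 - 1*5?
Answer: 5005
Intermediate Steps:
y(U) = 0 (y(U) = 5 - 5 = 0)
-91*(-55) + y(1) = -91*(-55) + 0 = 5005 + 0 = 5005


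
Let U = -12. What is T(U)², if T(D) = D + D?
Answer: 576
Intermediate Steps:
T(D) = 2*D
T(U)² = (2*(-12))² = (-24)² = 576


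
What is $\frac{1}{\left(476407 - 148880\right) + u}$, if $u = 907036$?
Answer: $\frac{1}{1234563} \approx 8.1 \cdot 10^{-7}$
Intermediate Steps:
$\frac{1}{\left(476407 - 148880\right) + u} = \frac{1}{\left(476407 - 148880\right) + 907036} = \frac{1}{327527 + 907036} = \frac{1}{1234563}$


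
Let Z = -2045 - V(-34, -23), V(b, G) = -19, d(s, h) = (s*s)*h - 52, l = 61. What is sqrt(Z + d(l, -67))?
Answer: I*sqrt(251385) ≈ 501.38*I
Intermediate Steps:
d(s, h) = -52 + h*s**2 (d(s, h) = s**2*h - 52 = h*s**2 - 52 = -52 + h*s**2)
Z = -2026 (Z = -2045 - 1*(-19) = -2045 + 19 = -2026)
sqrt(Z + d(l, -67)) = sqrt(-2026 + (-52 - 67*61**2)) = sqrt(-2026 + (-52 - 67*3721)) = sqrt(-2026 + (-52 - 249307)) = sqrt(-2026 - 249359) = sqrt(-251385) = I*sqrt(251385)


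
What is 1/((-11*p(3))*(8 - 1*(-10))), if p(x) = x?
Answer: -1/594 ≈ -0.0016835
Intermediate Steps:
1/((-11*p(3))*(8 - 1*(-10))) = 1/((-11*3)*(8 - 1*(-10))) = 1/(-33*(8 + 10)) = 1/(-33*18) = 1/(-594) = -1/594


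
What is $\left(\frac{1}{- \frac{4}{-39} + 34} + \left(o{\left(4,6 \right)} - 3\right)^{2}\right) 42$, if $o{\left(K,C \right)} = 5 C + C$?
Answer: $\frac{4345227}{95} \approx 45739.0$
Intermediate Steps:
$o{\left(K,C \right)} = 6 C$
$\left(\frac{1}{- \frac{4}{-39} + 34} + \left(o{\left(4,6 \right)} - 3\right)^{2}\right) 42 = \left(\frac{1}{- \frac{4}{-39} + 34} + \left(6 \cdot 6 - 3\right)^{2}\right) 42 = \left(\frac{1}{\left(-4\right) \left(- \frac{1}{39}\right) + 34} + \left(36 - 3\right)^{2}\right) 42 = \left(\frac{1}{\frac{4}{39} + 34} + 33^{2}\right) 42 = \left(\frac{1}{\frac{1330}{39}} + 1089\right) 42 = \left(\frac{39}{1330} + 1089\right) 42 = \frac{1448409}{1330} \cdot 42 = \frac{4345227}{95}$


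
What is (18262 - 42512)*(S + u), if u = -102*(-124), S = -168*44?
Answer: -127458000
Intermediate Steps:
S = -7392
u = 12648
(18262 - 42512)*(S + u) = (18262 - 42512)*(-7392 + 12648) = -24250*5256 = -127458000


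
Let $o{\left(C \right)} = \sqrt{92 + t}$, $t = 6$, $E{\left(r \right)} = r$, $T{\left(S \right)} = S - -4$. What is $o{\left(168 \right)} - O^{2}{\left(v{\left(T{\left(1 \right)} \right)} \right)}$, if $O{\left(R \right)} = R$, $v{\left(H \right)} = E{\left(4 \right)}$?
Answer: $-16 + 7 \sqrt{2} \approx -6.1005$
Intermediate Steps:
$T{\left(S \right)} = 4 + S$ ($T{\left(S \right)} = S + 4 = 4 + S$)
$v{\left(H \right)} = 4$
$o{\left(C \right)} = 7 \sqrt{2}$ ($o{\left(C \right)} = \sqrt{92 + 6} = \sqrt{98} = 7 \sqrt{2}$)
$o{\left(168 \right)} - O^{2}{\left(v{\left(T{\left(1 \right)} \right)} \right)} = 7 \sqrt{2} - 4^{2} = 7 \sqrt{2} - 16 = -16 + 7 \sqrt{2}$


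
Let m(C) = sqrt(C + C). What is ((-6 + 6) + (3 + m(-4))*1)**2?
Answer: 1 + 12*I*sqrt(2) ≈ 1.0 + 16.971*I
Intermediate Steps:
m(C) = sqrt(2)*sqrt(C) (m(C) = sqrt(2*C) = sqrt(2)*sqrt(C))
((-6 + 6) + (3 + m(-4))*1)**2 = ((-6 + 6) + (3 + sqrt(2)*sqrt(-4))*1)**2 = (0 + (3 + sqrt(2)*(2*I))*1)**2 = (0 + (3 + 2*I*sqrt(2))*1)**2 = (0 + (3 + 2*I*sqrt(2)))**2 = (3 + 2*I*sqrt(2))**2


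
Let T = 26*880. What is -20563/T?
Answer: -20563/22880 ≈ -0.89873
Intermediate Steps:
T = 22880
-20563/T = -20563/22880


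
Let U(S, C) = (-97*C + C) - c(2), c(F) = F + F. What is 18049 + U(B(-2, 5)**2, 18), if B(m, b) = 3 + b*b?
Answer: 16317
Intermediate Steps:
c(F) = 2*F
B(m, b) = 3 + b**2
U(S, C) = -4 - 96*C (U(S, C) = (-97*C + C) - 2*2 = -96*C - 1*4 = -96*C - 4 = -4 - 96*C)
18049 + U(B(-2, 5)**2, 18) = 18049 + (-4 - 96*18) = 18049 + (-4 - 1728) = 18049 - 1732 = 16317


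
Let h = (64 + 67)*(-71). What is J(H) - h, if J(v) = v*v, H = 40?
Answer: 10901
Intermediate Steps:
J(v) = v²
h = -9301 (h = 131*(-71) = -9301)
J(H) - h = 40² - 1*(-9301) = 1600 + 9301 = 10901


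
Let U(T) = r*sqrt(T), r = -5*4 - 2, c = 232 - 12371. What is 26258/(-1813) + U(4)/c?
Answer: -318666090/22008007 ≈ -14.480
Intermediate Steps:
c = -12139
r = -22 (r = -20 - 2 = -22)
U(T) = -22*sqrt(T)
26258/(-1813) + U(4)/c = 26258/(-1813) - 22*sqrt(4)/(-12139) = 26258*(-1/1813) - 22*2*(-1/12139) = -26258/1813 - 44*(-1/12139) = -26258/1813 + 44/12139 = -318666090/22008007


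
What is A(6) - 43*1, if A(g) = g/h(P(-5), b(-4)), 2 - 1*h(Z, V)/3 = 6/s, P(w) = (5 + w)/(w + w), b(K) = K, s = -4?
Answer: -297/7 ≈ -42.429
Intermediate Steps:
P(w) = (5 + w)/(2*w) (P(w) = (5 + w)/((2*w)) = (5 + w)*(1/(2*w)) = (5 + w)/(2*w))
h(Z, V) = 21/2 (h(Z, V) = 6 - 18/(-4) = 6 - 18*(-1)/4 = 6 - 3*(-3/2) = 6 + 9/2 = 21/2)
A(g) = 2*g/21 (A(g) = g/(21/2) = g*(2/21) = 2*g/21)
A(6) - 43*1 = (2/21)*6 - 43*1 = 4/7 - 43 = -297/7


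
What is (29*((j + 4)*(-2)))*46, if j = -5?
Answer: 2668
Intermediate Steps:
(29*((j + 4)*(-2)))*46 = (29*((-5 + 4)*(-2)))*46 = (29*(-1*(-2)))*46 = (29*2)*46 = 58*46 = 2668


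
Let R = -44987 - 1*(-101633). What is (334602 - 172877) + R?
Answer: 218371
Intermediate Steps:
R = 56646 (R = -44987 + 101633 = 56646)
(334602 - 172877) + R = (334602 - 172877) + 56646 = 161725 + 56646 = 218371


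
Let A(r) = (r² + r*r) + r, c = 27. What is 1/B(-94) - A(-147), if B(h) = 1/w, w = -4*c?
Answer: -43179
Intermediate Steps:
A(r) = r + 2*r² (A(r) = (r² + r²) + r = 2*r² + r = r + 2*r²)
w = -108 (w = -4*27 = -108)
B(h) = -1/108 (B(h) = 1/(-108) = -1/108)
1/B(-94) - A(-147) = 1/(-1/108) - (-147)*(1 + 2*(-147)) = -108 - (-147)*(1 - 294) = -108 - (-147)*(-293) = -108 - 1*43071 = -108 - 43071 = -43179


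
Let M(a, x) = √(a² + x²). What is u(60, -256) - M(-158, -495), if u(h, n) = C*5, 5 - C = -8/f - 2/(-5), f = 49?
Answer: 1167/49 - √269989 ≈ -495.79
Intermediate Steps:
C = 1167/245 (C = 5 - (-8/49 - 2/(-5)) = 5 - (-8*1/49 - 2*(-⅕)) = 5 - (-8/49 + ⅖) = 5 - 1*58/245 = 5 - 58/245 = 1167/245 ≈ 4.7633)
u(h, n) = 1167/49 (u(h, n) = (1167/245)*5 = 1167/49)
u(60, -256) - M(-158, -495) = 1167/49 - √((-158)² + (-495)²) = 1167/49 - √(24964 + 245025) = 1167/49 - √269989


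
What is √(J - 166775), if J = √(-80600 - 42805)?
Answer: √(-166775 + I*√123405) ≈ 0.43 + 408.38*I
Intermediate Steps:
J = I*√123405 (J = √(-123405) = I*√123405 ≈ 351.29*I)
√(J - 166775) = √(I*√123405 - 166775) = √(-166775 + I*√123405)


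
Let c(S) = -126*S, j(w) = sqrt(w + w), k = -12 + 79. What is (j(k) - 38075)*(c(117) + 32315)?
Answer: -669091975 + 17573*sqrt(134) ≈ -6.6889e+8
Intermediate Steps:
k = 67
j(w) = sqrt(2)*sqrt(w) (j(w) = sqrt(2*w) = sqrt(2)*sqrt(w))
(j(k) - 38075)*(c(117) + 32315) = (sqrt(2)*sqrt(67) - 38075)*(-126*117 + 32315) = (sqrt(134) - 38075)*(-14742 + 32315) = (-38075 + sqrt(134))*17573 = -669091975 + 17573*sqrt(134)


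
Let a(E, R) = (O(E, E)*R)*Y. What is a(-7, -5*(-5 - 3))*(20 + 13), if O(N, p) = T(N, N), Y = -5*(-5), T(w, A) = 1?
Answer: 33000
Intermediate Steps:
Y = 25
O(N, p) = 1
a(E, R) = 25*R (a(E, R) = (1*R)*25 = R*25 = 25*R)
a(-7, -5*(-5 - 3))*(20 + 13) = (25*(-5*(-5 - 3)))*(20 + 13) = (25*(-5*(-8)))*33 = (25*40)*33 = 1000*33 = 33000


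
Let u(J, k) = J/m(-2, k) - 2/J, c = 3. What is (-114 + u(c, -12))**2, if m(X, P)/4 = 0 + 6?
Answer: 7557001/576 ≈ 13120.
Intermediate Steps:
m(X, P) = 24 (m(X, P) = 4*(0 + 6) = 4*6 = 24)
u(J, k) = -2/J + J/24 (u(J, k) = J/24 - 2/J = -2/J + J/24)
(-114 + u(c, -12))**2 = (-114 + (-2/3 + (1/24)*3))**2 = (-114 + (-2*1/3 + 1/8))**2 = (-114 + (-2/3 + 1/8))**2 = (-114 - 13/24)**2 = (-2749/24)**2 = 7557001/576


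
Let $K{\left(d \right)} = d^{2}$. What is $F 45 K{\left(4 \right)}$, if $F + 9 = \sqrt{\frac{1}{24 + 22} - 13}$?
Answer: $-6480 + \frac{360 i \sqrt{27462}}{23} \approx -6480.0 + 2593.8 i$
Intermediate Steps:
$F = -9 + \frac{i \sqrt{27462}}{46}$ ($F = -9 + \sqrt{\frac{1}{24 + 22} - 13} = -9 + \sqrt{\frac{1}{46} - 13} = -9 + \sqrt{- \frac{597}{46}} = -9 + \frac{i \sqrt{27462}}{46} \approx -9.0 + 3.6025 i$)
$F 45 K{\left(4 \right)} = \left(-9 + \frac{i \sqrt{27462}}{46}\right) 45 \cdot 4^{2} = \left(-405 + \frac{45 i \sqrt{27462}}{46}\right) 16 = -6480 + \frac{360 i \sqrt{27462}}{23}$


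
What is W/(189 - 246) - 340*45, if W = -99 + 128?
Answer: -872129/57 ≈ -15301.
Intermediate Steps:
W = 29
W/(189 - 246) - 340*45 = 29/(189 - 246) - 340*45 = 29/(-57) - 15300 = 29*(-1/57) - 15300 = -29/57 - 15300 = -872129/57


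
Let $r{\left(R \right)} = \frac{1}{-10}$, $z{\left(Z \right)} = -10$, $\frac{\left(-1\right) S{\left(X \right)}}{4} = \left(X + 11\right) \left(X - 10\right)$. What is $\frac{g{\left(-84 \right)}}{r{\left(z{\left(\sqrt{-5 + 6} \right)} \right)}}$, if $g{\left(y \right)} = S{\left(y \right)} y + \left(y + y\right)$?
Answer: $-23054640$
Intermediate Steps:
$S{\left(X \right)} = - 4 \left(-10 + X\right) \left(11 + X\right)$ ($S{\left(X \right)} = - 4 \left(X + 11\right) \left(X - 10\right) = - 4 \left(11 + X\right) \left(-10 + X\right) = - 4 \left(-10 + X\right) \left(11 + X\right)$)
$r{\left(R \right)} = - \frac{1}{10}$
$g{\left(y \right)} = 2 y + y \left(440 - 4 y - 4 y^{2}\right)$ ($g{\left(y \right)} = \left(440 - 4 y - 4 y^{2}\right) y + \left(y + y\right) = y \left(440 - 4 y - 4 y^{2}\right) + 2 y = 2 y + y \left(440 - 4 y - 4 y^{2}\right)$)
$\frac{g{\left(-84 \right)}}{r{\left(z{\left(\sqrt{-5 + 6} \right)} \right)}} = \frac{2 \left(-84\right) \left(221 - -168 - 2 \left(-84\right)^{2}\right)}{- \frac{1}{10}} = 2 \left(-84\right) \left(221 + 168 - 14112\right) \left(-10\right) = 2 \left(-84\right) \left(-13723\right) \left(-10\right) = 2305464 \left(-10\right) = -23054640$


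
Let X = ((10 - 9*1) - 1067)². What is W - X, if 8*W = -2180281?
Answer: -11271129/8 ≈ -1.4089e+6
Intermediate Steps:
W = -2180281/8 (W = (⅛)*(-2180281) = -2180281/8 ≈ -2.7254e+5)
X = 1136356 (X = ((10 - 9) - 1067)² = (1 - 1067)² = (-1066)² = 1136356)
W - X = -2180281/8 - 1*1136356 = -2180281/8 - 1136356 = -11271129/8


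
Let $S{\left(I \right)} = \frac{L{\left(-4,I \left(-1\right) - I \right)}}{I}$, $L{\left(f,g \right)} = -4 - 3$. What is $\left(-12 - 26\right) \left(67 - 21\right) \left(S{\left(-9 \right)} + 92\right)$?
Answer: $- \frac{1459580}{9} \approx -1.6218 \cdot 10^{5}$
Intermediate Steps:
$L{\left(f,g \right)} = -7$ ($L{\left(f,g \right)} = -4 - 3 = -7$)
$S{\left(I \right)} = - \frac{7}{I}$
$\left(-12 - 26\right) \left(67 - 21\right) \left(S{\left(-9 \right)} + 92\right) = \left(-12 - 26\right) \left(67 - 21\right) \left(- \frac{7}{-9} + 92\right) = - 38 \left(67 + \left(-37 + 16\right)\right) \left(\left(-7\right) \left(- \frac{1}{9}\right) + 92\right) = - 38 \left(67 - 21\right) \left(\frac{7}{9} + 92\right) = \left(-38\right) 46 \cdot \frac{835}{9} = \left(-1748\right) \frac{835}{9} = - \frac{1459580}{9}$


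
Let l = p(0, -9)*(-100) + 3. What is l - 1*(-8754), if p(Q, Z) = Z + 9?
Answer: 8757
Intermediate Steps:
p(Q, Z) = 9 + Z
l = 3 (l = (9 - 9)*(-100) + 3 = 0*(-100) + 3 = 0 + 3 = 3)
l - 1*(-8754) = 3 - 1*(-8754) = 3 + 8754 = 8757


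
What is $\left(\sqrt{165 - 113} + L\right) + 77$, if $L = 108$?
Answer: $185 + 2 \sqrt{13} \approx 192.21$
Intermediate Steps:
$\left(\sqrt{165 - 113} + L\right) + 77 = \left(\sqrt{165 - 113} + 108\right) + 77 = \left(\sqrt{52} + 108\right) + 77 = \left(2 \sqrt{13} + 108\right) + 77 = \left(108 + 2 \sqrt{13}\right) + 77 = 185 + 2 \sqrt{13}$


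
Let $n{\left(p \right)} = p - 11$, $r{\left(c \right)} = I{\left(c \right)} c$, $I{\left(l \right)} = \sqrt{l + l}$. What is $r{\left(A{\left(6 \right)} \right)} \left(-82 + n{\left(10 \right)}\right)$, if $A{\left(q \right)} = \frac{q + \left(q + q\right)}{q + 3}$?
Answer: $-332$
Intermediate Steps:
$I{\left(l \right)} = \sqrt{2} \sqrt{l}$ ($I{\left(l \right)} = \sqrt{2 l} = \sqrt{2} \sqrt{l}$)
$A{\left(q \right)} = \frac{3 q}{3 + q}$ ($A{\left(q \right)} = \frac{q + 2 q}{3 + q} = \frac{3 q}{3 + q}$)
$r{\left(c \right)} = \sqrt{2} c^{\frac{3}{2}}$ ($r{\left(c \right)} = \sqrt{2} \sqrt{c} c = \sqrt{2} c^{\frac{3}{2}}$)
$n{\left(p \right)} = -11 + p$
$r{\left(A{\left(6 \right)} \right)} \left(-82 + n{\left(10 \right)}\right) = \sqrt{2} \left(3 \cdot 6 \frac{1}{3 + 6}\right)^{\frac{3}{2}} \left(-82 + \left(-11 + 10\right)\right) = \sqrt{2} \left(3 \cdot 6 \cdot \frac{1}{9}\right)^{\frac{3}{2}} \left(-82 - 1\right) = \sqrt{2} \left(3 \cdot 6 \cdot \frac{1}{9}\right)^{\frac{3}{2}} \left(-83\right) = \sqrt{2} \cdot 2^{\frac{3}{2}} \left(-83\right) = \sqrt{2} \cdot 2 \sqrt{2} \left(-83\right) = 4 \left(-83\right) = -332$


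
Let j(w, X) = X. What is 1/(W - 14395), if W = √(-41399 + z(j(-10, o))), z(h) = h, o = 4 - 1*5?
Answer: -2879/41451485 - 6*I*√46/41451485 ≈ -6.9455e-5 - 9.8172e-7*I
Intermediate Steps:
o = -1 (o = 4 - 5 = -1)
W = 30*I*√46 (W = √(-41399 - 1) = √(-41400) = 30*I*√46 ≈ 203.47*I)
1/(W - 14395) = 1/(30*I*√46 - 14395) = 1/(-14395 + 30*I*√46)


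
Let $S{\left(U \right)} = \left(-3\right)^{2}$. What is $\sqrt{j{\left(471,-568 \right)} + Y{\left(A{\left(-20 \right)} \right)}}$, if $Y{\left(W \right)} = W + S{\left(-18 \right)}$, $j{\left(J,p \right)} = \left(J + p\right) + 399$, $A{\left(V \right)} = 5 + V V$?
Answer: $2 \sqrt{179} \approx 26.758$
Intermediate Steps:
$S{\left(U \right)} = 9$
$A{\left(V \right)} = 5 + V^{2}$
$j{\left(J,p \right)} = 399 + J + p$
$Y{\left(W \right)} = 9 + W$ ($Y{\left(W \right)} = W + 9 = 9 + W$)
$\sqrt{j{\left(471,-568 \right)} + Y{\left(A{\left(-20 \right)} \right)}} = \sqrt{\left(399 + 471 - 568\right) + \left(9 + \left(5 + \left(-20\right)^{2}\right)\right)} = \sqrt{302 + \left(9 + \left(5 + 400\right)\right)} = \sqrt{302 + \left(9 + 405\right)} = \sqrt{302 + 414} = \sqrt{716} = 2 \sqrt{179}$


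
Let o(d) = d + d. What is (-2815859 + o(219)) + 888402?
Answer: -1927019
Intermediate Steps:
o(d) = 2*d
(-2815859 + o(219)) + 888402 = (-2815859 + 2*219) + 888402 = (-2815859 + 438) + 888402 = -2815421 + 888402 = -1927019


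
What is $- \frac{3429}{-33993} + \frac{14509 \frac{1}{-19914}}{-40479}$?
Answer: $\frac{102392815193}{1014878396754} \approx 0.10089$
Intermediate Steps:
$- \frac{3429}{-33993} + \frac{14509 \frac{1}{-19914}}{-40479} = \left(-3429\right) \left(- \frac{1}{33993}\right) + 14509 \left(- \frac{1}{19914}\right) \left(- \frac{1}{40479}\right) = \frac{127}{1259} - - \frac{14509}{806098806} = \frac{127}{1259} + \frac{14509}{806098806} = \frac{102392815193}{1014878396754}$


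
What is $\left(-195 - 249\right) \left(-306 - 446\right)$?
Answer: $333888$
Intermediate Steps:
$\left(-195 - 249\right) \left(-306 - 446\right) = \left(-444\right) \left(-752\right) = 333888$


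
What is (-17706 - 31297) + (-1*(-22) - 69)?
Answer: -49050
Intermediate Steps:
(-17706 - 31297) + (-1*(-22) - 69) = -49003 + (22 - 69) = -49003 - 47 = -49050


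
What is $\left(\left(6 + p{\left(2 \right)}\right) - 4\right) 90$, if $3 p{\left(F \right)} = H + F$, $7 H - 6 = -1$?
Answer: $\frac{1830}{7} \approx 261.43$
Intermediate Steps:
$H = \frac{5}{7}$ ($H = \frac{6}{7} + \frac{1}{7} \left(-1\right) = \frac{6}{7} - \frac{1}{7} = \frac{5}{7} \approx 0.71429$)
$p{\left(F \right)} = \frac{5}{21} + \frac{F}{3}$ ($p{\left(F \right)} = \frac{\frac{5}{7} + F}{3} = \frac{5}{21} + \frac{F}{3}$)
$\left(\left(6 + p{\left(2 \right)}\right) - 4\right) 90 = \left(\left(6 + \left(\frac{5}{21} + \frac{1}{3} \cdot 2\right)\right) - 4\right) 90 = \left(\left(6 + \left(\frac{5}{21} + \frac{2}{3}\right)\right) - 4\right) 90 = \left(\left(6 + \frac{19}{21}\right) - 4\right) 90 = \left(\frac{145}{21} - 4\right) 90 = \frac{61}{21} \cdot 90 = \frac{1830}{7}$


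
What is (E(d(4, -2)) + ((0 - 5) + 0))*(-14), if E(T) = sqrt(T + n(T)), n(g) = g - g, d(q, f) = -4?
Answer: 70 - 28*I ≈ 70.0 - 28.0*I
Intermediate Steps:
n(g) = 0
E(T) = sqrt(T) (E(T) = sqrt(T + 0) = sqrt(T))
(E(d(4, -2)) + ((0 - 5) + 0))*(-14) = (sqrt(-4) + ((0 - 5) + 0))*(-14) = (2*I + (-5 + 0))*(-14) = (2*I - 5)*(-14) = (-5 + 2*I)*(-14) = 70 - 28*I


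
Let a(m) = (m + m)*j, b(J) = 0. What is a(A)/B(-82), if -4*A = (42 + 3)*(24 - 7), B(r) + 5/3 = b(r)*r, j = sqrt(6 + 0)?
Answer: 459*sqrt(6)/2 ≈ 562.16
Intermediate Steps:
j = sqrt(6) ≈ 2.4495
B(r) = -5/3 (B(r) = -5/3 + 0*r = -5/3 + 0 = -5/3)
A = -765/4 (A = -(42 + 3)*(24 - 7)/4 = -45*17/4 = -1/4*765 = -765/4 ≈ -191.25)
a(m) = 2*m*sqrt(6) (a(m) = (m + m)*sqrt(6) = (2*m)*sqrt(6) = 2*m*sqrt(6))
a(A)/B(-82) = (2*(-765/4)*sqrt(6))/(-5/3) = -765*sqrt(6)/2*(-3/5) = 459*sqrt(6)/2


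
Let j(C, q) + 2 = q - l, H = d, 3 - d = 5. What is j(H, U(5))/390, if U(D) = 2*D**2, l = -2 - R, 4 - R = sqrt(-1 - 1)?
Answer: 9/65 - I*sqrt(2)/390 ≈ 0.13846 - 0.0036262*I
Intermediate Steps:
d = -2 (d = 3 - 1*5 = 3 - 5 = -2)
H = -2
R = 4 - I*sqrt(2) (R = 4 - sqrt(-1 - 1) = 4 - sqrt(-2) = 4 - I*sqrt(2) ≈ 4.0 - 1.4142*I)
l = -6 + I*sqrt(2) (l = -2 - (4 - I*sqrt(2)) = -2 + (-4 + I*sqrt(2)) = -6 + I*sqrt(2) ≈ -6.0 + 1.4142*I)
j(C, q) = 4 + q - I*sqrt(2) (j(C, q) = -2 + (q - (-6 + I*sqrt(2))) = -2 + (q + (6 - I*sqrt(2))) = -2 + (6 + q - I*sqrt(2)) = 4 + q - I*sqrt(2))
j(H, U(5))/390 = (4 + 2*5**2 - I*sqrt(2))/390 = (4 + 2*25 - I*sqrt(2))/390 = (4 + 50 - I*sqrt(2))/390 = (54 - I*sqrt(2))/390 = 9/65 - I*sqrt(2)/390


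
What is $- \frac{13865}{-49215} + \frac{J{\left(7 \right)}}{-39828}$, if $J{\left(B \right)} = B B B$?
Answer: $\frac{35688965}{130675668} \approx 0.27311$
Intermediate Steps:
$J{\left(B \right)} = B^{3}$ ($J{\left(B \right)} = B^{2} B = B^{3}$)
$- \frac{13865}{-49215} + \frac{J{\left(7 \right)}}{-39828} = - \frac{13865}{-49215} + \frac{7^{3}}{-39828} = \left(-13865\right) \left(- \frac{1}{49215}\right) + 343 \left(- \frac{1}{39828}\right) = \frac{2773}{9843} - \frac{343}{39828} = \frac{35688965}{130675668}$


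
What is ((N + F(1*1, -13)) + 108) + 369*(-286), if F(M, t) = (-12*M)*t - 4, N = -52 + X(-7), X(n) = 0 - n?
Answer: -105319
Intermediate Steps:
X(n) = -n
N = -45 (N = -52 - 1*(-7) = -52 + 7 = -45)
F(M, t) = -4 - 12*M*t (F(M, t) = -12*M*t - 4 = -4 - 12*M*t)
((N + F(1*1, -13)) + 108) + 369*(-286) = ((-45 + (-4 - 12*1*1*(-13))) + 108) + 369*(-286) = ((-45 + (-4 - 12*1*(-13))) + 108) - 105534 = ((-45 + (-4 + 156)) + 108) - 105534 = ((-45 + 152) + 108) - 105534 = (107 + 108) - 105534 = 215 - 105534 = -105319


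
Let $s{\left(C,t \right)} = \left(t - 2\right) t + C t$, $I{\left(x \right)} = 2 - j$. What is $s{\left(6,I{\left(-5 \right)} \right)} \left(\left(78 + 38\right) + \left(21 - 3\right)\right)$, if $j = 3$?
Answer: $-402$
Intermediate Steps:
$I{\left(x \right)} = -1$ ($I{\left(x \right)} = 2 - 3 = -1$)
$s{\left(C,t \right)} = C t + t \left(-2 + t\right)$ ($s{\left(C,t \right)} = \left(t - 2\right) t + C t = \left(-2 + t\right) t + C t = t \left(-2 + t\right) + C t = C t + t \left(-2 + t\right)$)
$s{\left(6,I{\left(-5 \right)} \right)} \left(\left(78 + 38\right) + \left(21 - 3\right)\right) = - (-2 + 6 - 1) \left(\left(78 + 38\right) + \left(21 - 3\right)\right) = \left(-1\right) 3 \left(116 + \left(21 - 3\right)\right) = - 3 \left(116 + 18\right) = \left(-3\right) 134 = -402$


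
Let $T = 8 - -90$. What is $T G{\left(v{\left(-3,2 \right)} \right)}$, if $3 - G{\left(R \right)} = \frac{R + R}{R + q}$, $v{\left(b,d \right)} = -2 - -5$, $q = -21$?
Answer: $\frac{980}{3} \approx 326.67$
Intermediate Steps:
$v{\left(b,d \right)} = 3$ ($v{\left(b,d \right)} = -2 + 5 = 3$)
$G{\left(R \right)} = 3 - \frac{2 R}{-21 + R}$ ($G{\left(R \right)} = 3 - \frac{R + R}{R - 21} = 3 - \frac{2 R}{-21 + R}$)
$T = 98$ ($T = 8 + 90 = 98$)
$T G{\left(v{\left(-3,2 \right)} \right)} = 98 \frac{-63 + 3}{-21 + 3} = 98 \frac{1}{-18} \left(-60\right) = 98 \left(\left(- \frac{1}{18}\right) \left(-60\right)\right) = 98 \cdot \frac{10}{3} = \frac{980}{3}$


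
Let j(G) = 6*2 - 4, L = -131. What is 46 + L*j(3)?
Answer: -1002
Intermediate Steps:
j(G) = 8 (j(G) = 12 - 4 = 8)
46 + L*j(3) = 46 - 131*8 = 46 - 1048 = -1002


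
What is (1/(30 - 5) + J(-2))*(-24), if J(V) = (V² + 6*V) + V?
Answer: 5976/25 ≈ 239.04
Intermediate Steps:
J(V) = V² + 7*V
(1/(30 - 5) + J(-2))*(-24) = (1/(30 - 5) - 2*(7 - 2))*(-24) = (1/25 - 2*5)*(-24) = (1/25 - 10)*(-24) = -249/25*(-24) = 5976/25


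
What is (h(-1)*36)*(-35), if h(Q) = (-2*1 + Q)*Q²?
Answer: 3780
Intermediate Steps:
h(Q) = Q²*(-2 + Q) (h(Q) = (-2 + Q)*Q² = Q²*(-2 + Q))
(h(-1)*36)*(-35) = (((-1)²*(-2 - 1))*36)*(-35) = ((1*(-3))*36)*(-35) = -3*36*(-35) = -108*(-35) = 3780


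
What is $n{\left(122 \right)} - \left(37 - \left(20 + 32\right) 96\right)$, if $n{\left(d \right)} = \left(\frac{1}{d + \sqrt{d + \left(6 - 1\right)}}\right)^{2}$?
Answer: $\frac{1079045652806}{217769049} - \frac{244 \sqrt{127}}{217769049} \approx 4955.0$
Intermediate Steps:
$n{\left(d \right)} = \frac{1}{\left(d + \sqrt{5 + d}\right)^{2}}$ ($n{\left(d \right)} = \left(\frac{1}{d + \sqrt{d + \left(6 - 1\right)}}\right)^{2} = \left(\frac{1}{d + \sqrt{d + 5}}\right)^{2} = \left(\frac{1}{d + \sqrt{5 + d}}\right)^{2} = \frac{1}{\left(d + \sqrt{5 + d}\right)^{2}}$)
$n{\left(122 \right)} - \left(37 - \left(20 + 32\right) 96\right) = \frac{1}{\left(122 + \sqrt{5 + 122}\right)^{2}} - \left(37 - \left(20 + 32\right) 96\right) = \frac{1}{\left(122 + \sqrt{127}\right)^{2}} + \left(52 \cdot 96 - 37\right) = \frac{1}{\left(122 + \sqrt{127}\right)^{2}} + \left(4992 - 37\right) = \frac{1}{\left(122 + \sqrt{127}\right)^{2}} + 4955 = 4955 + \frac{1}{\left(122 + \sqrt{127}\right)^{2}}$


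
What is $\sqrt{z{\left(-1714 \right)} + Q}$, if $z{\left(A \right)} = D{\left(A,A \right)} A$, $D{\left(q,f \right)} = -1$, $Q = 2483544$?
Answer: $\sqrt{2485258} \approx 1576.5$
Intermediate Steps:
$z{\left(A \right)} = - A$
$\sqrt{z{\left(-1714 \right)} + Q} = \sqrt{\left(-1\right) \left(-1714\right) + 2483544} = \sqrt{1714 + 2483544} = \sqrt{2485258}$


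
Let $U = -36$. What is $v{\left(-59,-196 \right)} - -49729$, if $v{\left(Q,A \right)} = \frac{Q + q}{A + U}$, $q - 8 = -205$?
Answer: $\frac{1442173}{29} \approx 49730.0$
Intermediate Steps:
$q = -197$ ($q = 8 - 205 = -197$)
$v{\left(Q,A \right)} = \frac{-197 + Q}{-36 + A}$ ($v{\left(Q,A \right)} = \frac{Q - 197}{A - 36} = \frac{-197 + Q}{-36 + A}$)
$v{\left(-59,-196 \right)} - -49729 = \frac{-197 - 59}{-36 - 196} - -49729 = \frac{1}{-232} \left(-256\right) + 49729 = \left(- \frac{1}{232}\right) \left(-256\right) + 49729 = \frac{32}{29} + 49729 = \frac{1442173}{29}$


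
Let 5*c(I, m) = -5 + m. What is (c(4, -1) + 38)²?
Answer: 33856/25 ≈ 1354.2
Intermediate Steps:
c(I, m) = -1 + m/5 (c(I, m) = (-5 + m)/5 = -1 + m/5)
(c(4, -1) + 38)² = ((-1 + (⅕)*(-1)) + 38)² = ((-1 - ⅕) + 38)² = (-6/5 + 38)² = (184/5)² = 33856/25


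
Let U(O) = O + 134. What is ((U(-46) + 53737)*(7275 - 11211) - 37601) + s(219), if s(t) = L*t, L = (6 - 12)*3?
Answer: -211896743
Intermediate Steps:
L = -18 (L = -6*3 = -18)
U(O) = 134 + O
s(t) = -18*t
((U(-46) + 53737)*(7275 - 11211) - 37601) + s(219) = (((134 - 46) + 53737)*(7275 - 11211) - 37601) - 18*219 = ((88 + 53737)*(-3936) - 37601) - 3942 = (53825*(-3936) - 37601) - 3942 = (-211855200 - 37601) - 3942 = -211892801 - 3942 = -211896743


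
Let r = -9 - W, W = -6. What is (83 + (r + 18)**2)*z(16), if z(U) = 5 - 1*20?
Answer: -4620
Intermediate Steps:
r = -3 (r = -9 - 1*(-6) = -9 + 6 = -3)
z(U) = -15 (z(U) = 5 - 20 = -15)
(83 + (r + 18)**2)*z(16) = (83 + (-3 + 18)**2)*(-15) = (83 + 15**2)*(-15) = (83 + 225)*(-15) = 308*(-15) = -4620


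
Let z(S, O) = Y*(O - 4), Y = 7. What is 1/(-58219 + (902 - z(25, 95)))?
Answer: -1/57954 ≈ -1.7255e-5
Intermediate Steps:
z(S, O) = -28 + 7*O (z(S, O) = 7*(O - 4) = 7*(-4 + O) = -28 + 7*O)
1/(-58219 + (902 - z(25, 95))) = 1/(-58219 + (902 - (-28 + 7*95))) = 1/(-58219 + (902 - (-28 + 665))) = 1/(-58219 + (902 - 1*637)) = 1/(-58219 + (902 - 637)) = 1/(-58219 + 265) = 1/(-57954) = -1/57954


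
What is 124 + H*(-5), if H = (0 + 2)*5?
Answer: 74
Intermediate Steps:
H = 10 (H = 2*5 = 10)
124 + H*(-5) = 124 + 10*(-5) = 124 - 50 = 74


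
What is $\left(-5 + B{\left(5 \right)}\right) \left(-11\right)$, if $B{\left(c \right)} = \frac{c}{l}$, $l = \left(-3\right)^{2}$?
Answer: $\frac{440}{9} \approx 48.889$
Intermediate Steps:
$l = 9$
$B{\left(c \right)} = \frac{c}{9}$
$\left(-5 + B{\left(5 \right)}\right) \left(-11\right) = \left(-5 + \frac{1}{9} \cdot 5\right) \left(-11\right) = \left(-5 + \frac{5}{9}\right) \left(-11\right) = \left(- \frac{40}{9}\right) \left(-11\right) = \frac{440}{9}$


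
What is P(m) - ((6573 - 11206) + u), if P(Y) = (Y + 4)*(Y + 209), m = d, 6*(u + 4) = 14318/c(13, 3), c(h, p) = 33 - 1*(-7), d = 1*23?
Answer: 1300961/120 ≈ 10841.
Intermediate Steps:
d = 23
c(h, p) = 40 (c(h, p) = 33 + 7 = 40)
u = 6679/120 (u = -4 + (14318/40)/6 = -4 + (14318*(1/40))/6 = -4 + (⅙)*(7159/20) = -4 + 7159/120 = 6679/120 ≈ 55.658)
m = 23
P(Y) = (4 + Y)*(209 + Y)
P(m) - ((6573 - 11206) + u) = (836 + 23² + 213*23) - ((6573 - 11206) + 6679/120) = (836 + 529 + 4899) - (-4633 + 6679/120) = 6264 - 1*(-549281/120) = 6264 + 549281/120 = 1300961/120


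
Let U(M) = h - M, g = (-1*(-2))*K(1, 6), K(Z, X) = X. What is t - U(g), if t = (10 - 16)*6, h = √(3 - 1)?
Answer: -24 - √2 ≈ -25.414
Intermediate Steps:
h = √2 ≈ 1.4142
g = 12 (g = -1*(-2)*6 = 2*6 = 12)
U(M) = √2 - M
t = -36 (t = -6*6 = -36)
t - U(g) = -36 - (√2 - 1*12) = -36 - (√2 - 12) = -36 - (-12 + √2) = -36 + (12 - √2) = -24 - √2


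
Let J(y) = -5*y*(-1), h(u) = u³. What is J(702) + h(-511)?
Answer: -133429321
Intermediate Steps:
J(y) = 5*y
J(702) + h(-511) = 5*702 + (-511)³ = 3510 - 133432831 = -133429321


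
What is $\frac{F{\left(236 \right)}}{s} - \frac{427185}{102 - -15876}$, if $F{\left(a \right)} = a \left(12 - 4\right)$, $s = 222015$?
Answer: $- \frac{31603770437}{1182451890} \approx -26.727$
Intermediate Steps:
$F{\left(a \right)} = 8 a$ ($F{\left(a \right)} = a 8 = 8 a$)
$\frac{F{\left(236 \right)}}{s} - \frac{427185}{102 - -15876} = \frac{8 \cdot 236}{222015} - \frac{427185}{102 - -15876} = 1888 \cdot \frac{1}{222015} - \frac{427185}{102 + 15876} = \frac{1888}{222015} - \frac{427185}{15978} = \frac{1888}{222015} - \frac{142395}{5326} = - \frac{31603770437}{1182451890}$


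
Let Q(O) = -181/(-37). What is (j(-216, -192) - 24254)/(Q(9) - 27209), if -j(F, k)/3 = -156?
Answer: 440041/503276 ≈ 0.87435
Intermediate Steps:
Q(O) = 181/37 (Q(O) = -181*(-1/37) = 181/37)
j(F, k) = 468 (j(F, k) = -3*(-156) = 468)
(j(-216, -192) - 24254)/(Q(9) - 27209) = (468 - 24254)/(181/37 - 27209) = -23786/(-1006552/37) = -23786*(-37/1006552) = 440041/503276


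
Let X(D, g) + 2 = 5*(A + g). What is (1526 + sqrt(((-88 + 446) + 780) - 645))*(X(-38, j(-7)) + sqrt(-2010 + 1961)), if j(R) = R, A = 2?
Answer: -(27 - 7*I)*(1526 + sqrt(493)) ≈ -41802.0 + 10837.0*I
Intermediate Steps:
X(D, g) = 8 + 5*g (X(D, g) = -2 + 5*(2 + g) = -2 + (10 + 5*g) = 8 + 5*g)
(1526 + sqrt(((-88 + 446) + 780) - 645))*(X(-38, j(-7)) + sqrt(-2010 + 1961)) = (1526 + sqrt(((-88 + 446) + 780) - 645))*((8 + 5*(-7)) + sqrt(-2010 + 1961)) = (1526 + sqrt((358 + 780) - 645))*((8 - 35) + sqrt(-49)) = (1526 + sqrt(1138 - 645))*(-27 + 7*I) = (1526 + sqrt(493))*(-27 + 7*I) = (-27 + 7*I)*(1526 + sqrt(493))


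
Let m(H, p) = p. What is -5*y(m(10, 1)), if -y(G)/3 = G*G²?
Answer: 15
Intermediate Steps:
y(G) = -3*G³ (y(G) = -3*G*G² = -3*G³)
-5*y(m(10, 1)) = -(-15)*1³ = -(-15) = -5*(-3) = 15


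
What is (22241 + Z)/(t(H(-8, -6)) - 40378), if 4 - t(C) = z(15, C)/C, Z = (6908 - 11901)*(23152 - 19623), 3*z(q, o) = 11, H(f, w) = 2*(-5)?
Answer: 527941680/1211209 ≈ 435.88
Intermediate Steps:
H(f, w) = -10
z(q, o) = 11/3 (z(q, o) = (⅓)*11 = 11/3)
Z = -17620297 (Z = -4993*3529 = -17620297)
t(C) = 4 - 11/(3*C)
(22241 + Z)/(t(H(-8, -6)) - 40378) = (22241 - 17620297)/((4 - 11/3/(-10)) - 40378) = -17598056/((4 - 11/3*(-⅒)) - 40378) = -17598056/((4 + 11/30) - 40378) = -17598056/(131/30 - 40378) = -17598056/(-1211209/30) = -17598056*(-30/1211209) = 527941680/1211209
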